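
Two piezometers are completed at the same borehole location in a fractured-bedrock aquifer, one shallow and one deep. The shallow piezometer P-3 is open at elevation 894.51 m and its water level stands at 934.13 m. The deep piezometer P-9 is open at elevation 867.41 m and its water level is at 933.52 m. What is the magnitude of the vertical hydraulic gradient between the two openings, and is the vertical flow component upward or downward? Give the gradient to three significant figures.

|i_v| ≈ 0.0225; vertical flow is downward

Total head at P-3: h = 934.13 m (water level in the standpipe).
Total head at P-9: h = 933.52 m.
Δh = h(P-3) − h(P-9) = 934.13 − 933.52 = 0.61 m.
Vertical separation Δz = 894.51 − 867.41 = 27.10 m.
|i_v| = |Δh| / Δz = 0.61 / 27.10 = 0.0225.
Head is higher in the shallow piezometer, so vertical flow is downward (recharge condition).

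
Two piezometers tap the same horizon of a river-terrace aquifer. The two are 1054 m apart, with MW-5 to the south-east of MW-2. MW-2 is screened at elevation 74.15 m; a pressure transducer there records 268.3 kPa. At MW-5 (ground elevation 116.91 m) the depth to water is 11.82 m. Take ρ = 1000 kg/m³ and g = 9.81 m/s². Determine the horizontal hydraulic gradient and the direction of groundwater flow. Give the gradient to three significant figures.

Pressure head at MW-2: ψ = P/(ρg) = 268.3×1000 / (1000 × 9.81) = 27.35 m.
Total head at MW-2: h = z + ψ = 74.15 + 27.35 = 101.50 m.
Total head at MW-5: h = 116.91 − 11.82 = 105.09 m.
Head difference: h(MW-2) − h(MW-5) = 101.50 − 105.09 = -3.59 m.
Hydraulic gradient: i = |Δh| / L = 3.59 / 1054 = 0.00341.
Flow is from higher to lower head: from MW-5 toward MW-2, i.e. toward the north-west.

i ≈ 0.00341; groundwater flows toward the north-west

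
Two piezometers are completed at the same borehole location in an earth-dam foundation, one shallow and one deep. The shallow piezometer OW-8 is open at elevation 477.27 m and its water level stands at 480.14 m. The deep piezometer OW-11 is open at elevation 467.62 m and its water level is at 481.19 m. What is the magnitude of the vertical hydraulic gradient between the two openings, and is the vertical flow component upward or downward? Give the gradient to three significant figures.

Total head at OW-8: h = 480.14 m (water level in the standpipe).
Total head at OW-11: h = 481.19 m.
Δh = h(OW-8) − h(OW-11) = 480.14 − 481.19 = -1.05 m.
Vertical separation Δz = 477.27 − 467.62 = 9.65 m.
|i_v| = |Δh| / Δz = 1.05 / 9.65 = 0.109.
Head is higher in the deep piezometer, so vertical flow is upward (discharge condition).

|i_v| ≈ 0.109; vertical flow is upward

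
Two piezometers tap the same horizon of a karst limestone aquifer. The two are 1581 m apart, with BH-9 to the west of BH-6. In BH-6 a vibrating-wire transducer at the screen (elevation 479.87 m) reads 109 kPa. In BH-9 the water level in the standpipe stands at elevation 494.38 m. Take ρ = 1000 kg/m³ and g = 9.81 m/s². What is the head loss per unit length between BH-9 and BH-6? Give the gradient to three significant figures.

Pressure head at BH-6: ψ = P/(ρg) = 109×1000 / (1000 × 9.81) = 11.11 m.
Total head at BH-6: h = z + ψ = 479.87 + 11.11 = 490.98 m.
Total head at BH-9: h = 494.38 m (water level in the piezometer is the total head).
Head difference: h(BH-6) − h(BH-9) = 490.98 − 494.38 = -3.40 m.
Hydraulic gradient: i = |Δh| / L = 3.40 / 1581 = 0.00215.

i ≈ 0.00215 m/m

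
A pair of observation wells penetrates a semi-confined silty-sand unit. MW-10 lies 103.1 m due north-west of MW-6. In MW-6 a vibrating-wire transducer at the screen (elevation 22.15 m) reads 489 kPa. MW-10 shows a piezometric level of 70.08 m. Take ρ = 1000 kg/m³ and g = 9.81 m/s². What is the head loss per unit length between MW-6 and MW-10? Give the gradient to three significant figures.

i ≈ 0.0186 m/m

Pressure head at MW-6: ψ = P/(ρg) = 489×1000 / (1000 × 9.81) = 49.85 m.
Total head at MW-6: h = z + ψ = 22.15 + 49.85 = 72.00 m.
Total head at MW-10: h = 70.08 m (water level in the piezometer is the total head).
Head difference: h(MW-6) − h(MW-10) = 72.00 − 70.08 = 1.92 m.
Hydraulic gradient: i = |Δh| / L = 1.92 / 103.1 = 0.0186.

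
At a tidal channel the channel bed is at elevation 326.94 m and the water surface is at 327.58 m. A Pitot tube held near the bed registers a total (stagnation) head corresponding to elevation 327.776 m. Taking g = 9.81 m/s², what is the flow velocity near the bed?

Near the bed, under hydrostatic conditions, the piezometric head (z + ψ) equals the free-surface elevation, 327.58 m.
Velocity head = total − piezometric = 327.776 − 327.58 = 0.196 m.
v = √(2g·h_v) = √(2 × 9.81 × 0.196) = 1.96 m/s.

v ≈ 1.96 m/s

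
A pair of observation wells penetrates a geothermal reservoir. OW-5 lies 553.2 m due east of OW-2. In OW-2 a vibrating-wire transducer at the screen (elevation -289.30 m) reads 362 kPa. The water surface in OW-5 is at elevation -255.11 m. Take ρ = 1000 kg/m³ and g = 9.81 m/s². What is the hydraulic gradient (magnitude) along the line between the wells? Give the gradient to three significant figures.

i ≈ 0.00490

Pressure head at OW-2: ψ = P/(ρg) = 362×1000 / (1000 × 9.81) = 36.90 m.
Total head at OW-2: h = z + ψ = -289.30 + 36.90 = -252.40 m.
Total head at OW-5: h = -255.11 m (water level in the piezometer is the total head).
Head difference: h(OW-2) − h(OW-5) = -252.40 − (-255.11) = 2.71 m.
Hydraulic gradient: i = |Δh| / L = 2.71 / 553.2 = 0.00490.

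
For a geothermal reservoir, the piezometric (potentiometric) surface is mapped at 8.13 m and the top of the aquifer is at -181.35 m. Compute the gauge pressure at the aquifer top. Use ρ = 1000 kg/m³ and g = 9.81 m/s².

P ≈ 1860 kPa

Pressure head at the aquifer top: ψ = h − z = 8.13 − (-181.35) = 189.48 m.
P = ρgψ = 1000 × 9.81 × 189.48 = 1858799 Pa ≈ 1860 kPa.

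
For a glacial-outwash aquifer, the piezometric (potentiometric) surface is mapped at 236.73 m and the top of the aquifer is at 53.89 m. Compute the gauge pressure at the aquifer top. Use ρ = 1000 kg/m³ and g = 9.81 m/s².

P ≈ 1790 kPa

Pressure head at the aquifer top: ψ = h − z = 236.73 − 53.89 = 182.84 m.
P = ρgψ = 1000 × 9.81 × 182.84 = 1793660 Pa ≈ 1790 kPa.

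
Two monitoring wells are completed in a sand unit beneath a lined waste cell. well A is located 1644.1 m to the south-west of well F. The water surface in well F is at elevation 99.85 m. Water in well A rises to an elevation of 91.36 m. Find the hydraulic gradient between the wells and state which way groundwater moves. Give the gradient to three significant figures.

i ≈ 0.00516; groundwater flows toward the south-west

Total head at well F: h = 99.85 m (water level in the piezometer is the total head).
Total head at well A: h = 91.36 m (water level in the piezometer is the total head).
Head difference: h(well F) − h(well A) = 99.85 − 91.36 = 8.49 m.
Hydraulic gradient: i = |Δh| / L = 8.49 / 1644.1 = 0.00516.
Flow is from higher to lower head: from well F toward well A, i.e. toward the south-west.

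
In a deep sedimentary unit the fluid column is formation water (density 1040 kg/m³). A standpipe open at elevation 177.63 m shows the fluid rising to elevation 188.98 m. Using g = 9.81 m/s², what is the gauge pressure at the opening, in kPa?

Pressure head ψ = h − z = 188.98 − 177.63 = 11.35 m.
P = ρgψ = 1040 × 9.81 × 11.35 = 115797 Pa ≈ 116 kPa.

P ≈ 116 kPa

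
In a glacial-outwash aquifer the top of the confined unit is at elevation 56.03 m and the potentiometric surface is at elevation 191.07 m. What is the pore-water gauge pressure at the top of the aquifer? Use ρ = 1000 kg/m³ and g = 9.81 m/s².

Pressure head at the aquifer top: ψ = h − z = 191.07 − 56.03 = 135.04 m.
P = ρgψ = 1000 × 9.81 × 135.04 = 1324742 Pa ≈ 1320 kPa.

P ≈ 1320 kPa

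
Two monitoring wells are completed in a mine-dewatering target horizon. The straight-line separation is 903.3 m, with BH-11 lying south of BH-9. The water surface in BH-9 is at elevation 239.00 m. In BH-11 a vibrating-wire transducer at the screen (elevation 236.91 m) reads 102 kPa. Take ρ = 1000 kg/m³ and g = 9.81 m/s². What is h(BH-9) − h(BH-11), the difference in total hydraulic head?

Total head at BH-9: h = 239.00 m (water level in the piezometer is the total head).
Pressure head at BH-11: ψ = P/(ρg) = 102×1000 / (1000 × 9.81) = 10.40 m.
Total head at BH-11: h = z + ψ = 236.91 + 10.40 = 247.31 m.
Head difference: h(BH-9) − h(BH-11) = 239.00 − 247.31 = -8.31 m.

Δh ≈ -8.31 m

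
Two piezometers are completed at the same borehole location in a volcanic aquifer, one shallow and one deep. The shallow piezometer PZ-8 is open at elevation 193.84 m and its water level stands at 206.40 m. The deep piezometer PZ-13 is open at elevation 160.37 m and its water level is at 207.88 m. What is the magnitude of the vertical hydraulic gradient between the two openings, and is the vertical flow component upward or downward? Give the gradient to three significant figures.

Total head at PZ-8: h = 206.40 m (water level in the standpipe).
Total head at PZ-13: h = 207.88 m.
Δh = h(PZ-8) − h(PZ-13) = 206.40 − 207.88 = -1.48 m.
Vertical separation Δz = 193.84 − 160.37 = 33.47 m.
|i_v| = |Δh| / Δz = 1.48 / 33.47 = 0.0442.
Head is higher in the deep piezometer, so vertical flow is upward (discharge condition).

|i_v| ≈ 0.0442; vertical flow is upward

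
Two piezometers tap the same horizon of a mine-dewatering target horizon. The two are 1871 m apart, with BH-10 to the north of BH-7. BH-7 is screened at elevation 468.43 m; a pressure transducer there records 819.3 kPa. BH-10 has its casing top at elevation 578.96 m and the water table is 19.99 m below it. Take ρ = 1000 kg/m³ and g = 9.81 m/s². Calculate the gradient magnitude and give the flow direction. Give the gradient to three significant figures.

i ≈ 0.00375; groundwater flows toward the south

Pressure head at BH-7: ψ = P/(ρg) = 819.3×1000 / (1000 × 9.81) = 83.52 m.
Total head at BH-7: h = z + ψ = 468.43 + 83.52 = 551.95 m.
Total head at BH-10: h = 578.96 − 19.99 = 558.97 m.
Head difference: h(BH-7) − h(BH-10) = 551.95 − 558.97 = -7.02 m.
Hydraulic gradient: i = |Δh| / L = 7.02 / 1871 = 0.00375.
Flow is from higher to lower head: from BH-10 toward BH-7, i.e. toward the south.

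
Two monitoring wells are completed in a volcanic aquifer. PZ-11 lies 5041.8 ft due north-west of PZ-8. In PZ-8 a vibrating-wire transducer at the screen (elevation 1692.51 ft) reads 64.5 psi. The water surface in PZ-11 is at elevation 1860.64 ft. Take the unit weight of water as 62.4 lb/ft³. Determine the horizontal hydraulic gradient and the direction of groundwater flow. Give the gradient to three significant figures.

Pressure head at PZ-8: ψ = 144·P/γ = 144 × 64.5 / 62.4 = 148.85 ft.
Total head at PZ-8: h = z + ψ = 1692.51 + 148.85 = 1841.36 ft.
Total head at PZ-11: h = 1860.64 ft (water level in the piezometer is the total head).
Head difference: h(PZ-8) − h(PZ-11) = 1841.36 − 1860.64 = -19.28 ft.
Hydraulic gradient: i = |Δh| / L = 19.28 / 5041.8 = 0.00382.
Flow is from higher to lower head: from PZ-11 toward PZ-8, i.e. toward the south-east.

i ≈ 0.00382; groundwater flows toward the south-east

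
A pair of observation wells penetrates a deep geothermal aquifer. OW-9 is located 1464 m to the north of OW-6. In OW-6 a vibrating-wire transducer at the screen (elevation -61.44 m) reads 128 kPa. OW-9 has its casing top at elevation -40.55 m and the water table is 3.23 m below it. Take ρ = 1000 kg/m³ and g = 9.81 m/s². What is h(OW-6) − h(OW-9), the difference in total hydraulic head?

Δh ≈ -4.61 m

Pressure head at OW-6: ψ = P/(ρg) = 128×1000 / (1000 × 9.81) = 13.05 m.
Total head at OW-6: h = z + ψ = -61.44 + 13.05 = -48.39 m.
Total head at OW-9: h = -40.55 − 3.23 = -43.78 m.
Head difference: h(OW-6) − h(OW-9) = -48.39 − (-43.78) = -4.61 m.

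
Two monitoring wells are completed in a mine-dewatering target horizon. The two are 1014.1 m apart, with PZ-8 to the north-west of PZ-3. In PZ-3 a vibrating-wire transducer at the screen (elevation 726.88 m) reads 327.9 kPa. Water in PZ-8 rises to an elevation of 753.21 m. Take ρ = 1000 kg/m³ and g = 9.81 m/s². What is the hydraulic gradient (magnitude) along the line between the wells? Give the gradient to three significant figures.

i ≈ 0.00700

Pressure head at PZ-3: ψ = P/(ρg) = 327.9×1000 / (1000 × 9.81) = 33.43 m.
Total head at PZ-3: h = z + ψ = 726.88 + 33.43 = 760.31 m.
Total head at PZ-8: h = 753.21 m (water level in the piezometer is the total head).
Head difference: h(PZ-3) − h(PZ-8) = 760.31 − 753.21 = 7.10 m.
Hydraulic gradient: i = |Δh| / L = 7.10 / 1014.1 = 0.00700.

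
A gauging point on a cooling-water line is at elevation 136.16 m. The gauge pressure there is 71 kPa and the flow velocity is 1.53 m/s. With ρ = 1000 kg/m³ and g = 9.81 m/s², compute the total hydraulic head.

Pressure head ψ = P/(ρg) = 71×1000 / (1000 × 9.81) = 7.24 m.
Velocity head = v²/(2g) = 1.53² / (2 × 9.81) = 0.119 m.
h = z + ψ + v²/(2g) = 136.16 + 7.24 + 0.119 = 143.52 m.

h ≈ 143.52 m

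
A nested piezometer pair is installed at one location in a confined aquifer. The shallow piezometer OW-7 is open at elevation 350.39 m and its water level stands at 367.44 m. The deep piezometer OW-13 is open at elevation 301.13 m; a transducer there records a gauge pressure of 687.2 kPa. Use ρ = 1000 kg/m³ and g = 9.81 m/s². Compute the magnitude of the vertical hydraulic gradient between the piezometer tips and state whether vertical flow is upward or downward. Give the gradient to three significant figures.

Total head at OW-7: h = 367.44 m (water level in the standpipe).
Pressure head at OW-13: ψ = P/(ρg) = 687.2×1000 / (1000 × 9.81) = 70.05 m.
Total head at OW-13: h = z + ψ = 301.13 + 70.05 = 371.18 m.
Δh = h(OW-7) − h(OW-13) = 367.44 − 371.18 = -3.74 m.
Vertical separation Δz = 350.39 − 301.13 = 49.26 m.
|i_v| = |Δh| / Δz = 3.74 / 49.26 = 0.0759.
Head is higher in the deep piezometer, so vertical flow is upward (discharge condition).

|i_v| ≈ 0.0759; vertical flow is upward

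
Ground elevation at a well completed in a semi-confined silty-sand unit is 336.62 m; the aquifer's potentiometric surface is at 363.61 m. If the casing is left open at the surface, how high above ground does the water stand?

Water rises to the potentiometric surface, so the rise above ground = 363.61 − 336.62 = 26.99 m.

≈ 26.99 m above ground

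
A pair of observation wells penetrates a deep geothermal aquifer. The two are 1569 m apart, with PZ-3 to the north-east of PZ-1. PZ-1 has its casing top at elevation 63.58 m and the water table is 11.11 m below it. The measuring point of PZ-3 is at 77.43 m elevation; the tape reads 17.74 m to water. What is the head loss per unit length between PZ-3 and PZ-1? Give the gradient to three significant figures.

i ≈ 0.00460 m/m

Total head at PZ-1: h = 63.58 − 11.11 = 52.47 m.
Total head at PZ-3: h = 77.43 − 17.74 = 59.69 m.
Head difference: h(PZ-1) − h(PZ-3) = 52.47 − 59.69 = -7.22 m.
Hydraulic gradient: i = |Δh| / L = 7.22 / 1569 = 0.00460.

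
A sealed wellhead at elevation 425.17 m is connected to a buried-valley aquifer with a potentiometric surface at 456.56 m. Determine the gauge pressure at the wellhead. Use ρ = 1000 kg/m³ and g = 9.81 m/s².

Head above the cap: Δh = 456.56 − 425.17 = 31.39 m.
P = ρgΔh = 1000 × 9.81 × 31.39 = 307936 Pa ≈ 308 kPa.

P ≈ 308 kPa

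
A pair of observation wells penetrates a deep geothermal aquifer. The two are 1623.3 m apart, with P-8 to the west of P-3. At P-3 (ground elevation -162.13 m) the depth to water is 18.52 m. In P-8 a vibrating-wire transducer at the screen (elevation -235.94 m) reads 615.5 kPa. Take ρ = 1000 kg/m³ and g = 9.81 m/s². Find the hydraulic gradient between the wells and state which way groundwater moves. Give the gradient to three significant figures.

Total head at P-3: h = -162.13 − 18.52 = -180.65 m.
Pressure head at P-8: ψ = P/(ρg) = 615.5×1000 / (1000 × 9.81) = 62.74 m.
Total head at P-8: h = z + ψ = -235.94 + 62.74 = -173.20 m.
Head difference: h(P-3) − h(P-8) = -180.65 − (-173.20) = -7.45 m.
Hydraulic gradient: i = |Δh| / L = 7.45 / 1623.3 = 0.00459.
Flow is from higher to lower head: from P-8 toward P-3, i.e. toward the east.

i ≈ 0.00459; groundwater flows toward the east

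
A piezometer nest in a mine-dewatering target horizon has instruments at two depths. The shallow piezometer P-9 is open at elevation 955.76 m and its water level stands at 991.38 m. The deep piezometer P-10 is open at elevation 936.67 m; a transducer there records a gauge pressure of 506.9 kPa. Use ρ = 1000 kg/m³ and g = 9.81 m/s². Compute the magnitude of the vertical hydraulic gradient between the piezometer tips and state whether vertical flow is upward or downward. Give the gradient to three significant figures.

|i_v| ≈ 0.159; vertical flow is downward

Total head at P-9: h = 991.38 m (water level in the standpipe).
Pressure head at P-10: ψ = P/(ρg) = 506.9×1000 / (1000 × 9.81) = 51.67 m.
Total head at P-10: h = z + ψ = 936.67 + 51.67 = 988.34 m.
Δh = h(P-9) − h(P-10) = 991.38 − 988.34 = 3.04 m.
Vertical separation Δz = 955.76 − 936.67 = 19.09 m.
|i_v| = |Δh| / Δz = 3.04 / 19.09 = 0.159.
Head is higher in the shallow piezometer, so vertical flow is downward (recharge condition).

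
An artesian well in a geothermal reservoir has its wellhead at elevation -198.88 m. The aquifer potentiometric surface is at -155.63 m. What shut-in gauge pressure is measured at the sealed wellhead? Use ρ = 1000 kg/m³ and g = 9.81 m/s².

Head above the cap: Δh = -155.63 − (-198.88) = 43.25 m.
P = ρgΔh = 1000 × 9.81 × 43.25 = 424282 Pa ≈ 424 kPa.

P ≈ 424 kPa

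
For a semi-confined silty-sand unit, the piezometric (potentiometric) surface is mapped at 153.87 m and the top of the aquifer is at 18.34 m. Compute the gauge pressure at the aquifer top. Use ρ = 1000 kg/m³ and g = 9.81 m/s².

Pressure head at the aquifer top: ψ = h − z = 153.87 − 18.34 = 135.53 m.
P = ρgψ = 1000 × 9.81 × 135.53 = 1329549 Pa ≈ 1330 kPa.

P ≈ 1330 kPa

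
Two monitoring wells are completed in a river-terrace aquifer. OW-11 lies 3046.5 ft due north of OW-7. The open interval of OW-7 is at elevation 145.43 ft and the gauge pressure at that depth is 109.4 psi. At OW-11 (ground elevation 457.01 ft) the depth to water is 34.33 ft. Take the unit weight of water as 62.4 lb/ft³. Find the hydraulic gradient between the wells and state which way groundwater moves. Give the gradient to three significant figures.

Pressure head at OW-7: ψ = 144·P/γ = 144 × 109.4 / 62.4 = 252.46 ft.
Total head at OW-7: h = z + ψ = 145.43 + 252.46 = 397.89 ft.
Total head at OW-11: h = 457.01 − 34.33 = 422.68 ft.
Head difference: h(OW-7) − h(OW-11) = 397.89 − 422.68 = -24.79 ft.
Hydraulic gradient: i = |Δh| / L = 24.79 / 3046.5 = 0.00814.
Flow is from higher to lower head: from OW-11 toward OW-7, i.e. toward the south.

i ≈ 0.00814; groundwater flows toward the south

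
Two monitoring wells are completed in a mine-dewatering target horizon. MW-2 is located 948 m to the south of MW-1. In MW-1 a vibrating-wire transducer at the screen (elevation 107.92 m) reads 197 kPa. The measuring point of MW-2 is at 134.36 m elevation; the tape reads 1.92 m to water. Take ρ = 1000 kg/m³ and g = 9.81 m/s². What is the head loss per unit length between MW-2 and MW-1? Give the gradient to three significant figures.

Pressure head at MW-1: ψ = P/(ρg) = 197×1000 / (1000 × 9.81) = 20.08 m.
Total head at MW-1: h = z + ψ = 107.92 + 20.08 = 128.00 m.
Total head at MW-2: h = 134.36 − 1.92 = 132.44 m.
Head difference: h(MW-1) − h(MW-2) = 128.00 − 132.44 = -4.44 m.
Hydraulic gradient: i = |Δh| / L = 4.44 / 948 = 0.00468.

i ≈ 0.00468 m/m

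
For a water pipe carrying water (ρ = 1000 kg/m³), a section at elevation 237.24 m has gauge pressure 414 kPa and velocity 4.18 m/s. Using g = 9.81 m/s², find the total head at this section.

h ≈ 280.33 m

Pressure head ψ = P/(ρg) = 414×1000 / (1000 × 9.81) = 42.20 m.
Velocity head = v²/(2g) = 4.18² / (2 × 9.81) = 0.891 m.
h = z + ψ + v²/(2g) = 237.24 + 42.20 + 0.891 = 280.33 m.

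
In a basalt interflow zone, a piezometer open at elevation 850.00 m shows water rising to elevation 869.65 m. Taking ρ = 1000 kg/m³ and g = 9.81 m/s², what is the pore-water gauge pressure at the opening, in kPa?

Pressure head ψ = h − z = 869.65 − 850.00 = 19.65 m.
P = ρgψ = 1000 × 9.81 × 19.65 = 192766 Pa ≈ 193 kPa.

P ≈ 193 kPa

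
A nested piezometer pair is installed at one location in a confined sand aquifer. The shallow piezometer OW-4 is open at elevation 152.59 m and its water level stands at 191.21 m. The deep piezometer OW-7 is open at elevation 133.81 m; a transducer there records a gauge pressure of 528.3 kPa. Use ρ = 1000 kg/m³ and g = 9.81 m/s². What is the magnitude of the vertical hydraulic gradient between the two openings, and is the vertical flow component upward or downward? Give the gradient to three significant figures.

Total head at OW-4: h = 191.21 m (water level in the standpipe).
Pressure head at OW-7: ψ = P/(ρg) = 528.3×1000 / (1000 × 9.81) = 53.85 m.
Total head at OW-7: h = z + ψ = 133.81 + 53.85 = 187.66 m.
Δh = h(OW-4) − h(OW-7) = 191.21 − 187.66 = 3.55 m.
Vertical separation Δz = 152.59 − 133.81 = 18.78 m.
|i_v| = |Δh| / Δz = 3.55 / 18.78 = 0.189.
Head is higher in the shallow piezometer, so vertical flow is downward (recharge condition).

|i_v| ≈ 0.189; vertical flow is downward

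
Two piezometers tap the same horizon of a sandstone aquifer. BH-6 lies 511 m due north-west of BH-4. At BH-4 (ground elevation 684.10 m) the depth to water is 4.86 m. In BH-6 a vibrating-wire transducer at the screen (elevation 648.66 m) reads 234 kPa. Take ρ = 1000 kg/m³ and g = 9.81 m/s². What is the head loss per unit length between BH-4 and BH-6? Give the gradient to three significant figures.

i ≈ 0.0132 m/m

Total head at BH-4: h = 684.10 − 4.86 = 679.24 m.
Pressure head at BH-6: ψ = P/(ρg) = 234×1000 / (1000 × 9.81) = 23.85 m.
Total head at BH-6: h = z + ψ = 648.66 + 23.85 = 672.51 m.
Head difference: h(BH-4) − h(BH-6) = 679.24 − 672.51 = 6.73 m.
Hydraulic gradient: i = |Δh| / L = 6.73 / 511 = 0.0132.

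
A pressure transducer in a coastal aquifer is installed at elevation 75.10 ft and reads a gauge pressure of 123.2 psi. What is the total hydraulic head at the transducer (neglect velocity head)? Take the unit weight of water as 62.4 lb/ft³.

ψ = 144·P/γ = 144 × 123.2 / 62.4 = 284.31 ft.
h = z + ψ = 75.10 + 284.31 = 359.41 ft.

h ≈ 359.41 ft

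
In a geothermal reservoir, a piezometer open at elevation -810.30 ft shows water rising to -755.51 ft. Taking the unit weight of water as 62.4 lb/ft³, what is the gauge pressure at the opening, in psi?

Pressure head ψ = h − z = -755.51 − (-810.30) = 54.79 ft.
P = γ·ψ / 144 = 62.4 × 54.79 / 144 = 23.7 psi.

P ≈ 23.7 psi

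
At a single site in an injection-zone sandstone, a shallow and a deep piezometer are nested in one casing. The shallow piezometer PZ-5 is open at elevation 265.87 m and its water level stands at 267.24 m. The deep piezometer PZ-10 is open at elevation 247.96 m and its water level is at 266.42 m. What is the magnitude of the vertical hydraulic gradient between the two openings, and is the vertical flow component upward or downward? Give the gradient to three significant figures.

|i_v| ≈ 0.0458; vertical flow is downward

Total head at PZ-5: h = 267.24 m (water level in the standpipe).
Total head at PZ-10: h = 266.42 m.
Δh = h(PZ-5) − h(PZ-10) = 267.24 − 266.42 = 0.82 m.
Vertical separation Δz = 265.87 − 247.96 = 17.91 m.
|i_v| = |Δh| / Δz = 0.82 / 17.91 = 0.0458.
Head is higher in the shallow piezometer, so vertical flow is downward (recharge condition).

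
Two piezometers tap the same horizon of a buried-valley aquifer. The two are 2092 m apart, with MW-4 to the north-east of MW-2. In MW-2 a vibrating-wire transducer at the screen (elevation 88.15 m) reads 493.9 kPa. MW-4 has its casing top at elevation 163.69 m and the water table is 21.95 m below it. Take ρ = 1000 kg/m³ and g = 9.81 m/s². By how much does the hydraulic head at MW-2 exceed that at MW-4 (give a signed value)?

Pressure head at MW-2: ψ = P/(ρg) = 493.9×1000 / (1000 × 9.81) = 50.35 m.
Total head at MW-2: h = z + ψ = 88.15 + 50.35 = 138.50 m.
Total head at MW-4: h = 163.69 − 21.95 = 141.74 m.
Head difference: h(MW-2) − h(MW-4) = 138.50 − 141.74 = -3.24 m.

Δh ≈ -3.24 m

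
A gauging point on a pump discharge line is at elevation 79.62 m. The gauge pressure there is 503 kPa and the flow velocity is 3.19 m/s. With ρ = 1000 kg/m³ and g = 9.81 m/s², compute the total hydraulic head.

Pressure head ψ = P/(ρg) = 503×1000 / (1000 × 9.81) = 51.27 m.
Velocity head = v²/(2g) = 3.19² / (2 × 9.81) = 0.519 m.
h = z + ψ + v²/(2g) = 79.62 + 51.27 + 0.519 = 131.41 m.

h ≈ 131.41 m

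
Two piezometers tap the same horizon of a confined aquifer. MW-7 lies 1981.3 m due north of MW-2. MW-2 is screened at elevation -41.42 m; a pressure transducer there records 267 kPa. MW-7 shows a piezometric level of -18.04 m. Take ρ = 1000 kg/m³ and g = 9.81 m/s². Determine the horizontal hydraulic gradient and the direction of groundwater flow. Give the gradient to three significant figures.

Pressure head at MW-2: ψ = P/(ρg) = 267×1000 / (1000 × 9.81) = 27.22 m.
Total head at MW-2: h = z + ψ = -41.42 + 27.22 = -14.20 m.
Total head at MW-7: h = -18.04 m (water level in the piezometer is the total head).
Head difference: h(MW-2) − h(MW-7) = -14.20 − (-18.04) = 3.84 m.
Hydraulic gradient: i = |Δh| / L = 3.84 / 1981.3 = 0.00194.
Flow is from higher to lower head: from MW-2 toward MW-7, i.e. toward the north.

i ≈ 0.00194; groundwater flows toward the north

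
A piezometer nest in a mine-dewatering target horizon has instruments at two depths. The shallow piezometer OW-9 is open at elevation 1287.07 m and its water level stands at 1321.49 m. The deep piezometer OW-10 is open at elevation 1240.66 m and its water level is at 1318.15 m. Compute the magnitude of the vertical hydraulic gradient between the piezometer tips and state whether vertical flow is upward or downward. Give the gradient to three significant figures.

|i_v| ≈ 0.0720; vertical flow is downward

Total head at OW-9: h = 1321.49 m (water level in the standpipe).
Total head at OW-10: h = 1318.15 m.
Δh = h(OW-9) − h(OW-10) = 1321.49 − 1318.15 = 3.34 m.
Vertical separation Δz = 1287.07 − 1240.66 = 46.41 m.
|i_v| = |Δh| / Δz = 3.34 / 46.41 = 0.0720.
Head is higher in the shallow piezometer, so vertical flow is downward (recharge condition).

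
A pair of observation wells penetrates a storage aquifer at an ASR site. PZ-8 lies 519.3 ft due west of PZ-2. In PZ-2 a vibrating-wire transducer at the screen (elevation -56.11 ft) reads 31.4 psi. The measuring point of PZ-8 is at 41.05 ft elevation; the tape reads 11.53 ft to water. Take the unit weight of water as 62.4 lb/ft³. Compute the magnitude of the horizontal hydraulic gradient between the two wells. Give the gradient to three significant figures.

Pressure head at PZ-2: ψ = 144·P/γ = 144 × 31.4 / 62.4 = 72.46 ft.
Total head at PZ-2: h = z + ψ = -56.11 + 72.46 = 16.35 ft.
Total head at PZ-8: h = 41.05 − 11.53 = 29.52 ft.
Head difference: h(PZ-2) − h(PZ-8) = 16.35 − 29.52 = -13.17 ft.
Hydraulic gradient: i = |Δh| / L = 13.17 / 519.3 = 0.0254.

i ≈ 0.0254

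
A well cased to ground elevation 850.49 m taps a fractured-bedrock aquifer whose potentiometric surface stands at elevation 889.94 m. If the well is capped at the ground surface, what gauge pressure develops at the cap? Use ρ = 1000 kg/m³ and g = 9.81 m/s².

Head above the cap: Δh = 889.94 − 850.49 = 39.45 m.
P = ρgΔh = 1000 × 9.81 × 39.45 = 387004 Pa ≈ 387 kPa.

P ≈ 387 kPa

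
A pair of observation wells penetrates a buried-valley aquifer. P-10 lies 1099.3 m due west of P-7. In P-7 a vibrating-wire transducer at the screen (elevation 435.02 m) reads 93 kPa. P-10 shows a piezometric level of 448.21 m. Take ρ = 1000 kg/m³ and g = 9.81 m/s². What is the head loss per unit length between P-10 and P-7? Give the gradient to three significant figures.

Pressure head at P-7: ψ = P/(ρg) = 93×1000 / (1000 × 9.81) = 9.48 m.
Total head at P-7: h = z + ψ = 435.02 + 9.48 = 444.50 m.
Total head at P-10: h = 448.21 m (water level in the piezometer is the total head).
Head difference: h(P-7) − h(P-10) = 444.50 − 448.21 = -3.71 m.
Hydraulic gradient: i = |Δh| / L = 3.71 / 1099.3 = 0.00337.

i ≈ 0.00337 m/m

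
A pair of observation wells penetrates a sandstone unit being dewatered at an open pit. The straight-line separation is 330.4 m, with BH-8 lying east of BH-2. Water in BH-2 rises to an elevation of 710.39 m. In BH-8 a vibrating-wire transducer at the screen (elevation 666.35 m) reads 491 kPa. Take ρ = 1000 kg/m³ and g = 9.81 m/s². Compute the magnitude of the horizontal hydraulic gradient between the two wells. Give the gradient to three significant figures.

Total head at BH-2: h = 710.39 m (water level in the piezometer is the total head).
Pressure head at BH-8: ψ = P/(ρg) = 491×1000 / (1000 × 9.81) = 50.05 m.
Total head at BH-8: h = z + ψ = 666.35 + 50.05 = 716.40 m.
Head difference: h(BH-2) − h(BH-8) = 710.39 − 716.40 = -6.01 m.
Hydraulic gradient: i = |Δh| / L = 6.01 / 330.4 = 0.0182.

i ≈ 0.0182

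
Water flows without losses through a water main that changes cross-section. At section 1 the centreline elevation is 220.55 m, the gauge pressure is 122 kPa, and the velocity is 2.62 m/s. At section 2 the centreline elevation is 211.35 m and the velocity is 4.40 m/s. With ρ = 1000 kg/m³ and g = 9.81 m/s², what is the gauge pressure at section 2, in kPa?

P₂ ≈ 206 kPa

Pressure head at 1: ψ₁ = P₁/(ρg) = 122×1000 / (1000 × 9.81) = 12.44 m.
Velocity heads: v₁²/2g = 2.62²/19.62 = 0.350 m; v₂²/2g = 4.40²/19.62 = 0.987 m.
Total head H = z₁ + ψ₁ + v₁²/2g = 220.55 + 12.44 + 0.350 = 233.34 m.
ψ₂ = H − z₂ − v₂²/2g = 233.34 − 211.35 − 0.987 = 21.00 m.
P₂ = ρgψ₂ = 1000 × 9.81 × 21.00 ≈ 206 kPa.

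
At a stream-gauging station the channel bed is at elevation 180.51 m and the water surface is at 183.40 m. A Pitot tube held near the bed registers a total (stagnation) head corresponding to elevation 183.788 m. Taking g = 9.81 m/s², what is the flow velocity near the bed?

Near the bed, under hydrostatic conditions, the piezometric head (z + ψ) equals the free-surface elevation, 183.40 m.
Velocity head = total − piezometric = 183.788 − 183.40 = 0.388 m.
v = √(2g·h_v) = √(2 × 9.81 × 0.388) = 2.76 m/s.

v ≈ 2.76 m/s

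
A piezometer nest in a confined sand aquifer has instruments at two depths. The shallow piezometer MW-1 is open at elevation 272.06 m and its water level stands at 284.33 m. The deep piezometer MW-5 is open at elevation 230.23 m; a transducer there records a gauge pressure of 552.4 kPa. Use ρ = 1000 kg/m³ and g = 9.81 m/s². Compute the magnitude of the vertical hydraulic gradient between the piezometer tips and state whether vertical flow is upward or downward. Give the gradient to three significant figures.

|i_v| ≈ 0.0528; vertical flow is upward

Total head at MW-1: h = 284.33 m (water level in the standpipe).
Pressure head at MW-5: ψ = P/(ρg) = 552.4×1000 / (1000 × 9.81) = 56.31 m.
Total head at MW-5: h = z + ψ = 230.23 + 56.31 = 286.54 m.
Δh = h(MW-1) − h(MW-5) = 284.33 − 286.54 = -2.21 m.
Vertical separation Δz = 272.06 − 230.23 = 41.83 m.
|i_v| = |Δh| / Δz = 2.21 / 41.83 = 0.0528.
Head is higher in the deep piezometer, so vertical flow is upward (discharge condition).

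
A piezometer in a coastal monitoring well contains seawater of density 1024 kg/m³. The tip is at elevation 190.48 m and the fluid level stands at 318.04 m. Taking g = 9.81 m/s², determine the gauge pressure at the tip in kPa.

Pressure head ψ = h − z = 318.04 − 190.48 = 127.56 m.
P = ρgψ = 1024 × 9.81 × 127.56 = 1281396 Pa ≈ 1280 kPa.

P ≈ 1280 kPa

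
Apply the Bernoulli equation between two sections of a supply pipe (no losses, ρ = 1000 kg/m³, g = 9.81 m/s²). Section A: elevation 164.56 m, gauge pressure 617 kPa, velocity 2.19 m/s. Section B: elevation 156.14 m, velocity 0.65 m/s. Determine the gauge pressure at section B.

Pressure head at A: ψ₁ = P₁/(ρg) = 617×1000 / (1000 × 9.81) = 62.90 m.
Velocity heads: v₁²/2g = 2.19²/19.62 = 0.244 m; v₂²/2g = 0.65²/19.62 = 0.022 m.
Total head H = z₁ + ψ₁ + v₁²/2g = 164.56 + 62.90 + 0.244 = 227.70 m.
ψ₂ = H − z₂ − v₂²/2g = 227.70 − 156.14 − 0.022 = 71.54 m.
P₂ = ρgψ₂ = 1000 × 9.81 × 71.54 ≈ 702 kPa.

P₂ ≈ 702 kPa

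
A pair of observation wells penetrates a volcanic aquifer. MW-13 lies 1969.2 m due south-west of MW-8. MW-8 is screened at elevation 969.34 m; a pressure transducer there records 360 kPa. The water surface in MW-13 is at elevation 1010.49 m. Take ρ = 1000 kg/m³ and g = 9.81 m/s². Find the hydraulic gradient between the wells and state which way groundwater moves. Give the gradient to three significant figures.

Pressure head at MW-8: ψ = P/(ρg) = 360×1000 / (1000 × 9.81) = 36.70 m.
Total head at MW-8: h = z + ψ = 969.34 + 36.70 = 1006.04 m.
Total head at MW-13: h = 1010.49 m (water level in the piezometer is the total head).
Head difference: h(MW-8) − h(MW-13) = 1006.04 − 1010.49 = -4.45 m.
Hydraulic gradient: i = |Δh| / L = 4.45 / 1969.2 = 0.00226.
Flow is from higher to lower head: from MW-13 toward MW-8, i.e. toward the north-east.

i ≈ 0.00226; groundwater flows toward the north-east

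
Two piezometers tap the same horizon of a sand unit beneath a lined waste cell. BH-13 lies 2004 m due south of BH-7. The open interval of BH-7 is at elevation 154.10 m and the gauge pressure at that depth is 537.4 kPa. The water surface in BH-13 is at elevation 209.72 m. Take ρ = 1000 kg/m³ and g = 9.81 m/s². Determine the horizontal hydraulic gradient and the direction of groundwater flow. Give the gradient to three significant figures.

Pressure head at BH-7: ψ = P/(ρg) = 537.4×1000 / (1000 × 9.81) = 54.78 m.
Total head at BH-7: h = z + ψ = 154.10 + 54.78 = 208.88 m.
Total head at BH-13: h = 209.72 m (water level in the piezometer is the total head).
Head difference: h(BH-7) − h(BH-13) = 208.88 − 209.72 = -0.84 m.
Hydraulic gradient: i = |Δh| / L = 0.84 / 2004 = 0.000419.
Flow is from higher to lower head: from BH-13 toward BH-7, i.e. toward the north.

i ≈ 0.000419; groundwater flows toward the north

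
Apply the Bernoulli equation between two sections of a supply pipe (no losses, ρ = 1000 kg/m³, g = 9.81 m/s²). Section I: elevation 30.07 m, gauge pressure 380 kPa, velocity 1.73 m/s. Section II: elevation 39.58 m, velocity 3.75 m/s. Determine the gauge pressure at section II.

P₂ ≈ 281 kPa

Pressure head at I: ψ₁ = P₁/(ρg) = 380×1000 / (1000 × 9.81) = 38.74 m.
Velocity heads: v₁²/2g = 1.73²/19.62 = 0.153 m; v₂²/2g = 3.75²/19.62 = 0.717 m.
Total head H = z₁ + ψ₁ + v₁²/2g = 30.07 + 38.74 + 0.153 = 68.96 m.
ψ₂ = H − z₂ − v₂²/2g = 68.96 − 39.58 − 0.717 = 28.66 m.
P₂ = ρgψ₂ = 1000 × 9.81 × 28.66 ≈ 281 kPa.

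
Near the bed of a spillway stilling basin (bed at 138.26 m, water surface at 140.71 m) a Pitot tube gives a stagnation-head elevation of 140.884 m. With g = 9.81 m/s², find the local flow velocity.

Near the bed, under hydrostatic conditions, the piezometric head (z + ψ) equals the free-surface elevation, 140.71 m.
Velocity head = total − piezometric = 140.884 − 140.71 = 0.174 m.
v = √(2g·h_v) = √(2 × 9.81 × 0.174) = 1.85 m/s.

v ≈ 1.85 m/s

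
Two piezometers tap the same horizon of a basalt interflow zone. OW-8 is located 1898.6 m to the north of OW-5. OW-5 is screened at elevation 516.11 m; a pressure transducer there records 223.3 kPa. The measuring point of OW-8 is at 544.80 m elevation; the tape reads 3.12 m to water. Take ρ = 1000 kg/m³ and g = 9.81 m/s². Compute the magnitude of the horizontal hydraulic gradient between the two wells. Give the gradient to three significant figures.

Pressure head at OW-5: ψ = P/(ρg) = 223.3×1000 / (1000 × 9.81) = 22.76 m.
Total head at OW-5: h = z + ψ = 516.11 + 22.76 = 538.87 m.
Total head at OW-8: h = 544.80 − 3.12 = 541.68 m.
Head difference: h(OW-5) − h(OW-8) = 538.87 − 541.68 = -2.81 m.
Hydraulic gradient: i = |Δh| / L = 2.81 / 1898.6 = 0.00148.

i ≈ 0.00148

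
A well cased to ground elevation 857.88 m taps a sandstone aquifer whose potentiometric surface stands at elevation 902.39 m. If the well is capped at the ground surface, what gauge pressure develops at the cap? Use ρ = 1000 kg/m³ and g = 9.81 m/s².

P ≈ 437 kPa

Head above the cap: Δh = 902.39 − 857.88 = 44.51 m.
P = ρgΔh = 1000 × 9.81 × 44.51 = 436643 Pa ≈ 437 kPa.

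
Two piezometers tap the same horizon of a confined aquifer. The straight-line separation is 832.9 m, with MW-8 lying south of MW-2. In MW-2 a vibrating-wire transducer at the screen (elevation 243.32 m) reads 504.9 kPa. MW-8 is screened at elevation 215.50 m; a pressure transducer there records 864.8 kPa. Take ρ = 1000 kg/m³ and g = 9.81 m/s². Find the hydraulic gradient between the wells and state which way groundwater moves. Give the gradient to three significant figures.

i ≈ 0.0106; groundwater flows toward the north

Pressure head at MW-2: ψ = P/(ρg) = 504.9×1000 / (1000 × 9.81) = 51.47 m.
Total head at MW-2: h = z + ψ = 243.32 + 51.47 = 294.79 m.
Pressure head at MW-8: ψ = P/(ρg) = 864.8×1000 / (1000 × 9.81) = 88.15 m.
Total head at MW-8: h = z + ψ = 215.50 + 88.15 = 303.65 m.
Head difference: h(MW-2) − h(MW-8) = 294.79 − 303.65 = -8.86 m.
Hydraulic gradient: i = |Δh| / L = 8.86 / 832.9 = 0.0106.
Flow is from higher to lower head: from MW-8 toward MW-2, i.e. toward the north.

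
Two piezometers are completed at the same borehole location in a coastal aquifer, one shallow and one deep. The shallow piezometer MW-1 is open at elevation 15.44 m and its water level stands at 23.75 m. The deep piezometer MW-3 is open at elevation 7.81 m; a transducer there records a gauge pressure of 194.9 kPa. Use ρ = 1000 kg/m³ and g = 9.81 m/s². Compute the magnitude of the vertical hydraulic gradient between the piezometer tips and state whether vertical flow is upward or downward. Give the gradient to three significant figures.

Total head at MW-1: h = 23.75 m (water level in the standpipe).
Pressure head at MW-3: ψ = P/(ρg) = 194.9×1000 / (1000 × 9.81) = 19.87 m.
Total head at MW-3: h = z + ψ = 7.81 + 19.87 = 27.68 m.
Δh = h(MW-1) − h(MW-3) = 23.75 − 27.68 = -3.93 m.
Vertical separation Δz = 15.44 − 7.81 = 7.63 m.
|i_v| = |Δh| / Δz = 3.93 / 7.63 = 0.515.
Head is higher in the deep piezometer, so vertical flow is upward (discharge condition).

|i_v| ≈ 0.515; vertical flow is upward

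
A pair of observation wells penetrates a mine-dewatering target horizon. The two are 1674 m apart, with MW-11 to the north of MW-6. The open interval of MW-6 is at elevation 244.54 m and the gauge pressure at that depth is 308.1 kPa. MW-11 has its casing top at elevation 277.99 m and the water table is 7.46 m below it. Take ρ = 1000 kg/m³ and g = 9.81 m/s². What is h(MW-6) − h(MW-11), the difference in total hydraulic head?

Δh ≈ 5.42 m

Pressure head at MW-6: ψ = P/(ρg) = 308.1×1000 / (1000 × 9.81) = 31.41 m.
Total head at MW-6: h = z + ψ = 244.54 + 31.41 = 275.95 m.
Total head at MW-11: h = 277.99 − 7.46 = 270.53 m.
Head difference: h(MW-6) − h(MW-11) = 275.95 − 270.53 = 5.42 m.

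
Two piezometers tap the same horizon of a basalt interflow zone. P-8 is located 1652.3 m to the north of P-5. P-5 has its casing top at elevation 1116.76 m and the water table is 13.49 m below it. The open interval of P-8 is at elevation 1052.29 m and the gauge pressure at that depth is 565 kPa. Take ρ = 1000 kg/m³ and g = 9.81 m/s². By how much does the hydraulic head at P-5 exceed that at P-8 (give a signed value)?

Δh ≈ -6.61 m

Total head at P-5: h = 1116.76 − 13.49 = 1103.27 m.
Pressure head at P-8: ψ = P/(ρg) = 565×1000 / (1000 × 9.81) = 57.59 m.
Total head at P-8: h = z + ψ = 1052.29 + 57.59 = 1109.88 m.
Head difference: h(P-5) − h(P-8) = 1103.27 − 1109.88 = -6.61 m.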